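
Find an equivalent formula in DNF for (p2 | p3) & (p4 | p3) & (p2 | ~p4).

(p2 | p3) & (p4 | p3) & (p2 | ~p4)
≡ (p2 & p4 & p2) | (p2 & p4 & ~p4) | (p2 & p3 & p2) | (p2 & p3 & ~p4) | (p3 & p4 & p2) | (p3 & p4 & ~p4) | (p3 & p3 & p2) | (p3 & p3 & ~p4)
≡ (p2 & p4) | (p2 & p3) | (p3 & ~p4)

(p2 & p4) | (p2 & p3) | (p3 & ~p4)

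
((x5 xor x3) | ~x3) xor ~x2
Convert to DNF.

(~x5 & x3 & x2) | (~x3 & x2) | (x3 & x5 & ~x2)

((x5 xor x3) | ~x3) xor ~x2
≡ (((x5 xor x3) | ~x3) & ~~x2) | (~((x5 xor x3) | ~x3) & ~x2)   (expand xor)
≡ (((x5 & ~x3) | (~x5 & x3) | ~x3) & ~~x2) | (~((x5 xor x3) | ~x3) & ~x2)   (expand xor)
≡ (((x5 & ~x3) | (~x5 & x3) | ~x3) & ~~x2) | (~((x5 & ~x3) | (~x5 & x3) | ~x3) & ~x2)   (expand xor)
≡ (((x5 & ~x3) | (~x5 & x3) | ~x3) & x2) | (~((x5 & ~x3) | (~x5 & x3) | ~x3) & ~x2)   (double negation)
≡ (((x5 & ~x3) | (~x5 & x3) | ~x3) & x2) | (~(x5 & ~x3) & ~(~x5 & x3) & ~~x3 & ~x2)   (De Morgan)
≡ (((x5 & ~x3) | (~x5 & x3) | ~x3) & x2) | ((~x5 | ~~x3) & ~(~x5 & x3) & ~~x3 & ~x2)   (De Morgan)
≡ (((x5 & ~x3) | (~x5 & x3) | ~x3) & x2) | ((~x5 | x3) & ~(~x5 & x3) & ~~x3 & ~x2)   (double negation)
≡ (((x5 & ~x3) | (~x5 & x3) | ~x3) & x2) | ((~x5 | x3) & (~~x5 | ~x3) & ~~x3 & ~x2)   (De Morgan)
≡ (((x5 & ~x3) | (~x5 & x3) | ~x3) & x2) | ((~x5 | x3) & (x5 | ~x3) & ~~x3 & ~x2)   (double negation)
≡ (((x5 & ~x3) | (~x5 & x3) | ~x3) & x2) | ((~x5 | x3) & (x5 | ~x3) & x3 & ~x2)   (double negation)
≡ (x5 & ~x3 & x2) | (~x5 & x3 & x2) | (~x3 & x2) | (~x5 & x5 & x3 & ~x2) | (~x5 & ~x3 & x3 & ~x2) | (x3 & x5 & x3 & ~x2) | (x3 & ~x3 & x3 & ~x2)   (distribute & over |)
≡ (~x5 & x3 & x2) | (~x3 & x2) | (x3 & x5 & ~x2)   (simplify)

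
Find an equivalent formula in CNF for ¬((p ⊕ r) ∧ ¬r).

¬((p ⊕ r) ∧ ¬r)
= ¬((p ∨ r) ∧ ¬(p ∧ r) ∧ ¬r)   (expand ⊕)
= ¬(p ∨ r) ∨ ¬¬(p ∧ r) ∨ ¬¬r   (De Morgan)
= ¬p ∧ ¬r ∨ ¬¬(p ∧ r) ∨ ¬¬r   (De Morgan)
= ¬p ∧ ¬r ∨ p ∧ r ∨ ¬¬r   (double negation)
= ¬p ∧ ¬r ∨ p ∧ r ∨ r   (double negation)
= (¬p ∨ p ∨ r) ∧ (¬p ∨ r ∨ r) ∧ (¬r ∨ p ∨ r) ∧ (¬r ∨ r ∨ r)   (distribute ∨ over ∧)
= ¬p ∨ r   (simplify)

¬p ∨ r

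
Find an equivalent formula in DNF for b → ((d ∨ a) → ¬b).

¬b ∨ (¬d ∧ ¬a)

b → ((d ∨ a) → ¬b)
⇔ ¬b ∨ ((d ∨ a) → ¬b)
⇔ ¬b ∨ ¬(d ∨ a) ∨ ¬b
⇔ ¬b ∨ (¬d ∧ ¬a) ∨ ¬b
⇔ ¬b ∨ (¬d ∧ ¬a)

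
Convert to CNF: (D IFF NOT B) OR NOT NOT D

(D IFF NOT B) OR NOT NOT D
≡ ((D IMPLIES NOT B) AND (NOT B IMPLIES D)) OR NOT NOT D   [eliminate IFF]
≡ ((NOT D OR NOT B) AND (NOT B IMPLIES D)) OR NOT NOT D   [eliminate IMPLIES]
≡ ((NOT D OR NOT B) AND (NOT NOT B OR D)) OR NOT NOT D   [eliminate IMPLIES]
≡ ((NOT D OR NOT B) AND (B OR D)) OR NOT NOT D   [double negation]
≡ ((NOT D OR NOT B) AND (B OR D)) OR D   [double negation]
≡ (NOT D OR NOT B OR D) AND (B OR D OR D)   [distribute OR over AND]
≡ B OR D   [simplify]

B OR D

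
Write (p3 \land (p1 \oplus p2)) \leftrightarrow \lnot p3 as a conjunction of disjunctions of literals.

(p3 \land (p1 \oplus p2)) \leftrightarrow \lnot p3
= ((p3 \land (p1 \oplus p2)) \to \lnot p3) \land (\lnot p3 \to (p3 \land (p1 \oplus p2)))   [eliminate \leftrightarrow]
= (\lnot (p3 \land (p1 \oplus p2)) \lor \lnot p3) \land (\lnot p3 \to (p3 \land (p1 \oplus p2)))   [eliminate \to]
= (\lnot (p3 \land (p1 \lor p2) \land \lnot (p1 \land p2)) \lor \lnot p3) \land (\lnot p3 \to (p3 \land (p1 \oplus p2)))   [expand \oplus]
= (\lnot (p3 \land (p1 \lor p2) \land \lnot (p1 \land p2)) \lor \lnot p3) \land (\lnot \lnot p3 \lor (p3 \land (p1 \oplus p2)))   [eliminate \to]
= (\lnot (p3 \land (p1 \lor p2) \land \lnot (p1 \land p2)) \lor \lnot p3) \land (\lnot \lnot p3 \lor (p3 \land (p1 \lor p2) \land \lnot (p1 \land p2)))   [expand \oplus]
= (\lnot p3 \lor \lnot (p1 \lor p2) \lor \lnot \lnot (p1 \land p2) \lor \lnot p3) \land (\lnot \lnot p3 \lor (p3 \land (p1 \lor p2) \land \lnot (p1 \land p2)))   [De Morgan]
= (\lnot p3 \lor (\lnot p1 \land \lnot p2) \lor \lnot \lnot (p1 \land p2) \lor \lnot p3) \land (\lnot \lnot p3 \lor (p3 \land (p1 \lor p2) \land \lnot (p1 \land p2)))   [De Morgan]
= (\lnot p3 \lor (\lnot p1 \land \lnot p2) \lor (p1 \land p2) \lor \lnot p3) \land (\lnot \lnot p3 \lor (p3 \land (p1 \lor p2) \land \lnot (p1 \land p2)))   [double negation]
= (\lnot p3 \lor (\lnot p1 \land \lnot p2) \lor (p1 \land p2) \lor \lnot p3) \land (p3 \lor (p3 \land (p1 \lor p2) \land \lnot (p1 \land p2)))   [double negation]
= (\lnot p3 \lor (\lnot p1 \land \lnot p2) \lor (p1 \land p2) \lor \lnot p3) \land (p3 \lor (p3 \land (p1 \lor p2) \land (\lnot p1 \lor \lnot p2)))   [De Morgan]
= (\lnot p3 \lor \lnot p1 \lor p1 \lor \lnot p3) \land (\lnot p3 \lor \lnot p1 \lor p2 \lor \lnot p3) \land (\lnot p3 \lor \lnot p2 \lor p1 \lor \lnot p3) \land (\lnot p3 \lor \lnot p2 \lor p2 \lor \lnot p3) \land (p3 \lor p3) \land (p3 \lor p1 \lor p2) \land (p3 \lor \lnot p1 \lor \lnot p2)   [distribute \lor over \land]
= (\lnot p3 \lor \lnot p1 \lor p2) \land (\lnot p3 \lor \lnot p2 \lor p1) \land p3   [simplify]

(\lnot p3 \lor \lnot p1 \lor p2) \land (\lnot p3 \lor \lnot p2 \lor p1) \land p3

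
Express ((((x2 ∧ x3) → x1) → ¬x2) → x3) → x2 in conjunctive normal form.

¬x3 ∨ x2

((((x2 ∧ x3) → x1) → ¬x2) → x3) → x2
≡ ¬((((x2 ∧ x3) → x1) → ¬x2) → x3) ∨ x2   [eliminate →]
≡ ¬(¬(((x2 ∧ x3) → x1) → ¬x2) ∨ x3) ∨ x2   [eliminate →]
≡ ¬(¬(¬((x2 ∧ x3) → x1) ∨ ¬x2) ∨ x3) ∨ x2   [eliminate →]
≡ ¬(¬(¬(¬(x2 ∧ x3) ∨ x1) ∨ ¬x2) ∨ x3) ∨ x2   [eliminate →]
≡ (¬¬(¬(¬(x2 ∧ x3) ∨ x1) ∨ ¬x2) ∧ ¬x3) ∨ x2   [De Morgan]
≡ ((¬(¬(x2 ∧ x3) ∨ x1) ∨ ¬x2) ∧ ¬x3) ∨ x2   [double negation]
≡ (((¬¬(x2 ∧ x3) ∧ ¬x1) ∨ ¬x2) ∧ ¬x3) ∨ x2   [De Morgan]
≡ (((x2 ∧ x3 ∧ ¬x1) ∨ ¬x2) ∧ ¬x3) ∨ x2   [double negation]
≡ (x2 ∨ ¬x2 ∨ x2) ∧ (x3 ∨ ¬x2 ∨ x2) ∧ (¬x1 ∨ ¬x2 ∨ x2) ∧ (¬x3 ∨ x2)   [distribute ∨ over ∧]
≡ ¬x3 ∨ x2   [simplify]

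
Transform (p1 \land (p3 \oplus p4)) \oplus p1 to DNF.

(\lnot p3 \land \lnot p4 \land p1) \lor (p4 \land p3 \land p1)

(p1 \land (p3 \oplus p4)) \oplus p1
= (p1 \land (p3 \oplus p4) \land \lnot p1) \lor (\lnot (p1 \land (p3 \oplus p4)) \land p1)   (expand \oplus)
= (p1 \land ((p3 \land \lnot p4) \lor (\lnot p3 \land p4)) \land \lnot p1) \lor (\lnot (p1 \land (p3 \oplus p4)) \land p1)   (expand \oplus)
= (p1 \land ((p3 \land \lnot p4) \lor (\lnot p3 \land p4)) \land \lnot p1) \lor (\lnot (p1 \land ((p3 \land \lnot p4) \lor (\lnot p3 \land p4))) \land p1)   (expand \oplus)
= (p1 \land ((p3 \land \lnot p4) \lor (\lnot p3 \land p4)) \land \lnot p1) \lor ((\lnot p1 \lor \lnot ((p3 \land \lnot p4) \lor (\lnot p3 \land p4))) \land p1)   (De Morgan)
= (p1 \land ((p3 \land \lnot p4) \lor (\lnot p3 \land p4)) \land \lnot p1) \lor ((\lnot p1 \lor (\lnot (p3 \land \lnot p4) \land \lnot (\lnot p3 \land p4))) \land p1)   (De Morgan)
= (p1 \land ((p3 \land \lnot p4) \lor (\lnot p3 \land p4)) \land \lnot p1) \lor ((\lnot p1 \lor ((\lnot p3 \lor \lnot \lnot p4) \land \lnot (\lnot p3 \land p4))) \land p1)   (De Morgan)
= (p1 \land ((p3 \land \lnot p4) \lor (\lnot p3 \land p4)) \land \lnot p1) \lor ((\lnot p1 \lor ((\lnot p3 \lor p4) \land \lnot (\lnot p3 \land p4))) \land p1)   (double negation)
= (p1 \land ((p3 \land \lnot p4) \lor (\lnot p3 \land p4)) \land \lnot p1) \lor ((\lnot p1 \lor ((\lnot p3 \lor p4) \land (\lnot \lnot p3 \lor \lnot p4))) \land p1)   (De Morgan)
= (p1 \land ((p3 \land \lnot p4) \lor (\lnot p3 \land p4)) \land \lnot p1) \lor ((\lnot p1 \lor ((\lnot p3 \lor p4) \land (p3 \lor \lnot p4))) \land p1)   (double negation)
= (p1 \land p3 \land \lnot p4 \land \lnot p1) \lor (p1 \land \lnot p3 \land p4 \land \lnot p1) \lor (\lnot p1 \land p1) \lor (\lnot p3 \land p3 \land p1) \lor (\lnot p3 \land \lnot p4 \land p1) \lor (p4 \land p3 \land p1) \lor (p4 \land \lnot p4 \land p1)   (distribute \land over \lor)
= (\lnot p3 \land \lnot p4 \land p1) \lor (p4 \land p3 \land p1)   (simplify)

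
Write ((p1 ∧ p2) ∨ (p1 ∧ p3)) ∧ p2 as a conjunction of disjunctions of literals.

((p1 ∧ p2) ∨ (p1 ∧ p3)) ∧ p2
≡ (p1 ∨ p1) ∧ (p1 ∨ p3) ∧ (p2 ∨ p1) ∧ (p2 ∨ p3) ∧ p2   [distribute ∨ over ∧]
≡ p1 ∧ p2   [simplify]

p1 ∧ p2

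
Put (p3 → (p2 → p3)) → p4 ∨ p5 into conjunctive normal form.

(p3 ∨ p4 ∨ p5) ∧ (p2 ∨ p4 ∨ p5) ∧ (¬p3 ∨ p4 ∨ p5)

(p3 → (p2 → p3)) → p4 ∨ p5
⇔ ¬(p3 → (p2 → p3)) ∨ p4 ∨ p5
⇔ ¬(¬p3 ∨ (p2 → p3)) ∨ p4 ∨ p5
⇔ ¬(¬p3 ∨ ¬p2 ∨ p3) ∨ p4 ∨ p5
⇔ ¬¬p3 ∧ ¬¬p2 ∧ ¬p3 ∨ p4 ∨ p5
⇔ p3 ∧ ¬¬p2 ∧ ¬p3 ∨ p4 ∨ p5
⇔ p3 ∧ p2 ∧ ¬p3 ∨ p4 ∨ p5
⇔ (p3 ∨ p4 ∨ p5) ∧ (p2 ∨ p4 ∨ p5) ∧ (¬p3 ∨ p4 ∨ p5)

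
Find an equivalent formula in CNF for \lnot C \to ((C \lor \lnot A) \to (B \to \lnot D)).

\lnot C \to ((C \lor \lnot A) \to (B \to \lnot D))
≡ \lnot \lnot C \lor ((C \lor \lnot A) \to (B \to \lnot D))   — eliminate \to
≡ \lnot \lnot C \lor \lnot (C \lor \lnot A) \lor (B \to \lnot D)   — eliminate \to
≡ \lnot \lnot C \lor \lnot (C \lor \lnot A) \lor \lnot B \lor \lnot D   — eliminate \to
≡ C \lor \lnot (C \lor \lnot A) \lor \lnot B \lor \lnot D   — double negation
≡ C \lor (\lnot C \land \lnot \lnot A) \lor \lnot B \lor \lnot D   — De Morgan
≡ C \lor (\lnot C \land A) \lor \lnot B \lor \lnot D   — double negation
≡ (C \lor \lnot C \lor \lnot B \lor \lnot D) \land (C \lor A \lor \lnot B \lor \lnot D)   — distribute \lor over \land
≡ C \lor A \lor \lnot B \lor \lnot D   — simplify

C \lor A \lor \lnot B \lor \lnot D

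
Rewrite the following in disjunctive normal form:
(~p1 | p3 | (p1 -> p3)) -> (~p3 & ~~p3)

(~p1 | p3 | (p1 -> p3)) -> (~p3 & ~~p3)
≡ ~(~p1 | p3 | (p1 -> p3)) | (~p3 & ~~p3)   — eliminate ->
≡ ~(~p1 | p3 | ~p1 | p3) | (~p3 & ~~p3)   — eliminate ->
≡ (~~p1 & ~p3 & ~~p1 & ~p3) | (~p3 & ~~p3)   — De Morgan
≡ (p1 & ~p3 & ~~p1 & ~p3) | (~p3 & ~~p3)   — double negation
≡ (p1 & ~p3 & p1 & ~p3) | (~p3 & ~~p3)   — double negation
≡ (p1 & ~p3 & p1 & ~p3) | (~p3 & p3)   — double negation
≡ p1 & ~p3   — simplify

p1 & ~p3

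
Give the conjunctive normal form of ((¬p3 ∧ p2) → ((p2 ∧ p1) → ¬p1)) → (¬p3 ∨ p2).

((¬p3 ∧ p2) → ((p2 ∧ p1) → ¬p1)) → (¬p3 ∨ p2)
≡ ¬((¬p3 ∧ p2) → ((p2 ∧ p1) → ¬p1)) ∨ ¬p3 ∨ p2
≡ ¬(¬(¬p3 ∧ p2) ∨ ((p2 ∧ p1) → ¬p1)) ∨ ¬p3 ∨ p2
≡ ¬(¬(¬p3 ∧ p2) ∨ ¬(p2 ∧ p1) ∨ ¬p1) ∨ ¬p3 ∨ p2
≡ (¬¬(¬p3 ∧ p2) ∧ ¬¬(p2 ∧ p1) ∧ ¬¬p1) ∨ ¬p3 ∨ p2
≡ (¬p3 ∧ p2 ∧ ¬¬(p2 ∧ p1) ∧ ¬¬p1) ∨ ¬p3 ∨ p2
≡ (¬p3 ∧ p2 ∧ p2 ∧ p1 ∧ ¬¬p1) ∨ ¬p3 ∨ p2
≡ (¬p3 ∧ p2 ∧ p2 ∧ p1 ∧ p1) ∨ ¬p3 ∨ p2
≡ (¬p3 ∨ ¬p3 ∨ p2) ∧ (p2 ∨ ¬p3 ∨ p2) ∧ (p2 ∨ ¬p3 ∨ p2) ∧ (p1 ∨ ¬p3 ∨ p2) ∧ (p1 ∨ ¬p3 ∨ p2)
≡ ¬p3 ∨ p2

¬p3 ∨ p2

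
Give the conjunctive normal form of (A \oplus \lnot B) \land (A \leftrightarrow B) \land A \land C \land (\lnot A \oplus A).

(\lnot A \lor B) \land A \land C

(A \oplus \lnot B) \land (A \leftrightarrow B) \land A \land C \land (\lnot A \oplus A)
≡ (A \lor \lnot B) \land \lnot (A \land \lnot B) \land (A \leftrightarrow B) \land A \land C \land (\lnot A \oplus A)   (expand \oplus)
≡ (A \lor \lnot B) \land \lnot (A \land \lnot B) \land (A \to B) \land (B \to A) \land A \land C \land (\lnot A \oplus A)   (eliminate \leftrightarrow)
≡ (A \lor \lnot B) \land \lnot (A \land \lnot B) \land (\lnot A \lor B) \land (B \to A) \land A \land C \land (\lnot A \oplus A)   (eliminate \to)
≡ (A \lor \lnot B) \land \lnot (A \land \lnot B) \land (\lnot A \lor B) \land (\lnot B \lor A) \land A \land C \land (\lnot A \oplus A)   (eliminate \to)
≡ (A \lor \lnot B) \land \lnot (A \land \lnot B) \land (\lnot A \lor B) \land (\lnot B \lor A) \land A \land C \land (\lnot A \lor A) \land \lnot (\lnot A \land A)   (expand \oplus)
≡ (A \lor \lnot B) \land (\lnot A \lor \lnot \lnot B) \land (\lnot A \lor B) \land (\lnot B \lor A) \land A \land C \land (\lnot A \lor A) \land \lnot (\lnot A \land A)   (De Morgan)
≡ (A \lor \lnot B) \land (\lnot A \lor B) \land (\lnot A \lor B) \land (\lnot B \lor A) \land A \land C \land (\lnot A \lor A) \land \lnot (\lnot A \land A)   (double negation)
≡ (A \lor \lnot B) \land (\lnot A \lor B) \land (\lnot A \lor B) \land (\lnot B \lor A) \land A \land C \land (\lnot A \lor A) \land (\lnot \lnot A \lor \lnot A)   (De Morgan)
≡ (A \lor \lnot B) \land (\lnot A \lor B) \land (\lnot A \lor B) \land (\lnot B \lor A) \land A \land C \land (\lnot A \lor A) \land (A \lor \lnot A)   (double negation)
≡ (\lnot A \lor B) \land A \land C   (simplify)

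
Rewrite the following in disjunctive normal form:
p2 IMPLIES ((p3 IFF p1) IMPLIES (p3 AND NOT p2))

NOT p2 OR (p3 AND NOT p1) OR (p1 AND NOT p3)

p2 IMPLIES ((p3 IFF p1) IMPLIES (p3 AND NOT p2))
= NOT p2 OR ((p3 IFF p1) IMPLIES (p3 AND NOT p2))   [eliminate IMPLIES]
= NOT p2 OR NOT (p3 IFF p1) OR (p3 AND NOT p2)   [eliminate IMPLIES]
= NOT p2 OR NOT ((p3 IMPLIES p1) AND (p1 IMPLIES p3)) OR (p3 AND NOT p2)   [eliminate IFF]
= NOT p2 OR NOT ((NOT p3 OR p1) AND (p1 IMPLIES p3)) OR (p3 AND NOT p2)   [eliminate IMPLIES]
= NOT p2 OR NOT ((NOT p3 OR p1) AND (NOT p1 OR p3)) OR (p3 AND NOT p2)   [eliminate IMPLIES]
= NOT p2 OR NOT (NOT p3 OR p1) OR NOT (NOT p1 OR p3) OR (p3 AND NOT p2)   [De Morgan]
= NOT p2 OR (NOT NOT p3 AND NOT p1) OR NOT (NOT p1 OR p3) OR (p3 AND NOT p2)   [De Morgan]
= NOT p2 OR (p3 AND NOT p1) OR NOT (NOT p1 OR p3) OR (p3 AND NOT p2)   [double negation]
= NOT p2 OR (p3 AND NOT p1) OR (NOT NOT p1 AND NOT p3) OR (p3 AND NOT p2)   [De Morgan]
= NOT p2 OR (p3 AND NOT p1) OR (p1 AND NOT p3) OR (p3 AND NOT p2)   [double negation]
= NOT p2 OR (p3 AND NOT p1) OR (p1 AND NOT p3)   [simplify]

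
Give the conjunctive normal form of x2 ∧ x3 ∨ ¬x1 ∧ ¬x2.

x2 ∧ x3 ∨ ¬x1 ∧ ¬x2
≡ (x2 ∨ ¬x1) ∧ (x2 ∨ ¬x2) ∧ (x3 ∨ ¬x1) ∧ (x3 ∨ ¬x2)   (distribute ∨ over ∧)
≡ (x2 ∨ ¬x1) ∧ (x3 ∨ ¬x1) ∧ (x3 ∨ ¬x2)   (simplify)

(x2 ∨ ¬x1) ∧ (x3 ∨ ¬x1) ∧ (x3 ∨ ¬x2)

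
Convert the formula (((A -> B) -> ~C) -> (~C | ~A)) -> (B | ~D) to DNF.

(A & ~B & C) | B | ~D

(((A -> B) -> ~C) -> (~C | ~A)) -> (B | ~D)
≡ ~(((A -> B) -> ~C) -> (~C | ~A)) | B | ~D   (eliminate ->)
≡ ~(~((A -> B) -> ~C) | ~C | ~A) | B | ~D   (eliminate ->)
≡ ~(~(~(A -> B) | ~C) | ~C | ~A) | B | ~D   (eliminate ->)
≡ ~(~(~(~A | B) | ~C) | ~C | ~A) | B | ~D   (eliminate ->)
≡ (~~(~(~A | B) | ~C) & ~~C & ~~A) | B | ~D   (De Morgan)
≡ ((~(~A | B) | ~C) & ~~C & ~~A) | B | ~D   (double negation)
≡ (((~~A & ~B) | ~C) & ~~C & ~~A) | B | ~D   (De Morgan)
≡ (((A & ~B) | ~C) & ~~C & ~~A) | B | ~D   (double negation)
≡ (((A & ~B) | ~C) & C & ~~A) | B | ~D   (double negation)
≡ (((A & ~B) | ~C) & C & A) | B | ~D   (double negation)
≡ (A & ~B & C & A) | (~C & C & A) | B | ~D   (distribute & over |)
≡ (A & ~B & C) | B | ~D   (simplify)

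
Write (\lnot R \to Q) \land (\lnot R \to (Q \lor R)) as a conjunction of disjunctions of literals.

(\lnot R \to Q) \land (\lnot R \to (Q \lor R))
≡ (\lnot \lnot R \lor Q) \land (\lnot R \to (Q \lor R))   — eliminate \to
≡ (\lnot \lnot R \lor Q) \land (\lnot \lnot R \lor Q \lor R)   — eliminate \to
≡ (R \lor Q) \land (\lnot \lnot R \lor Q \lor R)   — double negation
≡ (R \lor Q) \land (R \lor Q \lor R)   — double negation
≡ R \lor Q   — simplify

R \lor Q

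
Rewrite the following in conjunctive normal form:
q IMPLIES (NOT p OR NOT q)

q IMPLIES (NOT p OR NOT q)
= NOT q OR NOT p OR NOT q
= NOT q OR NOT p

NOT q OR NOT p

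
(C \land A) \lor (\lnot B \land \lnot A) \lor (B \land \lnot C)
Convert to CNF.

(C \lor \lnot A \lor B) \land (A \lor \lnot B \lor \lnot C)

(C \land A) \lor (\lnot B \land \lnot A) \lor (B \land \lnot C)
≡ (C \lor \lnot B \lor B) \land (C \lor \lnot B \lor \lnot C) \land (C \lor \lnot A \lor B) \land (C \lor \lnot A \lor \lnot C) \land (A \lor \lnot B \lor B) \land (A \lor \lnot B \lor \lnot C) \land (A \lor \lnot A \lor B) \land (A \lor \lnot A \lor \lnot C)
≡ (C \lor \lnot A \lor B) \land (A \lor \lnot B \lor \lnot C)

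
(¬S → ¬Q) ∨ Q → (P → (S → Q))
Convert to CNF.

(¬S → ¬Q) ∨ Q → (P → (S → Q))
= ¬((¬S → ¬Q) ∨ Q) ∨ (P → (S → Q))   [eliminate →]
= ¬(¬¬S ∨ ¬Q ∨ Q) ∨ (P → (S → Q))   [eliminate →]
= ¬(¬¬S ∨ ¬Q ∨ Q) ∨ ¬P ∨ (S → Q)   [eliminate →]
= ¬(¬¬S ∨ ¬Q ∨ Q) ∨ ¬P ∨ ¬S ∨ Q   [eliminate →]
= ¬¬¬S ∧ ¬¬Q ∧ ¬Q ∨ ¬P ∨ ¬S ∨ Q   [De Morgan]
= ¬S ∧ ¬¬Q ∧ ¬Q ∨ ¬P ∨ ¬S ∨ Q   [double negation]
= ¬S ∧ Q ∧ ¬Q ∨ ¬P ∨ ¬S ∨ Q   [double negation]
= (¬S ∨ ¬P ∨ ¬S ∨ Q) ∧ (Q ∨ ¬P ∨ ¬S ∨ Q) ∧ (¬Q ∨ ¬P ∨ ¬S ∨ Q)   [distribute ∨ over ∧]
= ¬S ∨ ¬P ∨ Q   [simplify]

¬S ∨ ¬P ∨ Q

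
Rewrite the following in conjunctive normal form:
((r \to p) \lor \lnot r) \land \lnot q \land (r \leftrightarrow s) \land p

((r \to p) \lor \lnot r) \land \lnot q \land (r \leftrightarrow s) \land p
⇔ (\lnot r \lor p \lor \lnot r) \land \lnot q \land (r \leftrightarrow s) \land p   (eliminate \to)
⇔ (\lnot r \lor p \lor \lnot r) \land \lnot q \land (r \to s) \land (s \to r) \land p   (eliminate \leftrightarrow)
⇔ (\lnot r \lor p \lor \lnot r) \land \lnot q \land (\lnot r \lor s) \land (s \to r) \land p   (eliminate \to)
⇔ (\lnot r \lor p \lor \lnot r) \land \lnot q \land (\lnot r \lor s) \land (\lnot s \lor r) \land p   (eliminate \to)
⇔ \lnot q \land (\lnot r \lor s) \land (\lnot s \lor r) \land p   (simplify)

\lnot q \land (\lnot r \lor s) \land (\lnot s \lor r) \land p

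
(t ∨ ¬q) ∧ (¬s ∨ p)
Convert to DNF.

(t ∧ ¬s) ∨ (t ∧ p) ∨ (¬q ∧ ¬s) ∨ (¬q ∧ p)

(t ∨ ¬q) ∧ (¬s ∨ p)
⇔ (t ∧ ¬s) ∨ (t ∧ p) ∨ (¬q ∧ ¬s) ∨ (¬q ∧ p)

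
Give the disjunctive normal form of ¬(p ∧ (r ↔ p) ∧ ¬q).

¬p ∨ p ∧ ¬r ∨ q

¬(p ∧ (r ↔ p) ∧ ¬q)
≡ ¬(p ∧ (r → p) ∧ (p → r) ∧ ¬q)   (eliminate ↔)
≡ ¬(p ∧ (¬r ∨ p) ∧ (p → r) ∧ ¬q)   (eliminate →)
≡ ¬(p ∧ (¬r ∨ p) ∧ (¬p ∨ r) ∧ ¬q)   (eliminate →)
≡ ¬p ∨ ¬(¬r ∨ p) ∨ ¬(¬p ∨ r) ∨ ¬¬q   (De Morgan)
≡ ¬p ∨ ¬¬r ∧ ¬p ∨ ¬(¬p ∨ r) ∨ ¬¬q   (De Morgan)
≡ ¬p ∨ r ∧ ¬p ∨ ¬(¬p ∨ r) ∨ ¬¬q   (double negation)
≡ ¬p ∨ r ∧ ¬p ∨ ¬¬p ∧ ¬r ∨ ¬¬q   (De Morgan)
≡ ¬p ∨ r ∧ ¬p ∨ p ∧ ¬r ∨ ¬¬q   (double negation)
≡ ¬p ∨ r ∧ ¬p ∨ p ∧ ¬r ∨ q   (double negation)
≡ ¬p ∨ p ∧ ¬r ∨ q   (simplify)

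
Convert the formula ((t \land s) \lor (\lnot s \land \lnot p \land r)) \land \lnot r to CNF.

(t \lor \lnot s) \land (t \lor \lnot p) \land (t \lor r) \land (s \lor \lnot p) \land (s \lor r) \land \lnot r

((t \land s) \lor (\lnot s \land \lnot p \land r)) \land \lnot r
= (t \lor \lnot s) \land (t \lor \lnot p) \land (t \lor r) \land (s \lor \lnot s) \land (s \lor \lnot p) \land (s \lor r) \land \lnot r   [distribute \lor over \land]
= (t \lor \lnot s) \land (t \lor \lnot p) \land (t \lor r) \land (s \lor \lnot p) \land (s \lor r) \land \lnot r   [simplify]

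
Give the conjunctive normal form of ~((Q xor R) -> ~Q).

~((Q xor R) -> ~Q)
≡ ~(~(Q xor R) | ~Q)   (eliminate ->)
≡ ~(~((Q | R) & ~(Q & R)) | ~Q)   (expand xor)
≡ ~~((Q | R) & ~(Q & R)) & ~~Q   (De Morgan)
≡ (Q | R) & ~(Q & R) & ~~Q   (double negation)
≡ (Q | R) & (~Q | ~R) & ~~Q   (De Morgan)
≡ (Q | R) & (~Q | ~R) & Q   (double negation)
≡ (~Q | ~R) & Q   (simplify)

(~Q | ~R) & Q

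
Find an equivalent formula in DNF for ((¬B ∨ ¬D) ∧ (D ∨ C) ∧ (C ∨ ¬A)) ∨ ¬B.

((¬B ∨ ¬D) ∧ (D ∨ C) ∧ (C ∨ ¬A)) ∨ ¬B
≡ (¬B ∧ D ∧ C) ∨ (¬B ∧ D ∧ ¬A) ∨ (¬B ∧ C ∧ C) ∨ (¬B ∧ C ∧ ¬A) ∨ (¬D ∧ D ∧ C) ∨ (¬D ∧ D ∧ ¬A) ∨ (¬D ∧ C ∧ C) ∨ (¬D ∧ C ∧ ¬A) ∨ ¬B   — distribute ∧ over ∨
≡ (¬D ∧ C) ∨ ¬B   — simplify

(¬D ∧ C) ∨ ¬B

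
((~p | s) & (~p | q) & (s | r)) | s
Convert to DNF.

((~p | s) & (~p | q) & (s | r)) | s
≡ (~p & ~p & s) | (~p & ~p & r) | (~p & q & s) | (~p & q & r) | (s & ~p & s) | (s & ~p & r) | (s & q & s) | (s & q & r) | s
≡ (~p & r) | s

(~p & r) | s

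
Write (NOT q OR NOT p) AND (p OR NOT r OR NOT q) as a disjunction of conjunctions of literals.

(NOT q OR NOT p) AND (p OR NOT r OR NOT q)
≡ (NOT q AND p) OR (NOT q AND NOT r) OR (NOT q AND NOT q) OR (NOT p AND p) OR (NOT p AND NOT r) OR (NOT p AND NOT q)   — distribute AND over OR
≡ NOT q OR (NOT p AND NOT r)   — simplify

NOT q OR (NOT p AND NOT r)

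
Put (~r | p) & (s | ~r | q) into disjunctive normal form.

~r | (p & s) | (p & q)

(~r | p) & (s | ~r | q)
≡ (~r & s) | (~r & ~r) | (~r & q) | (p & s) | (p & ~r) | (p & q)   — distribute & over |
≡ ~r | (p & s) | (p & q)   — simplify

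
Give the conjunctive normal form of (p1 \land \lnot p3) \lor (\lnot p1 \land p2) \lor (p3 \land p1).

p1 \lor p2

(p1 \land \lnot p3) \lor (\lnot p1 \land p2) \lor (p3 \land p1)
≡ (p1 \lor \lnot p1 \lor p3) \land (p1 \lor \lnot p1 \lor p1) \land (p1 \lor p2 \lor p3) \land (p1 \lor p2 \lor p1) \land (\lnot p3 \lor \lnot p1 \lor p3) \land (\lnot p3 \lor \lnot p1 \lor p1) \land (\lnot p3 \lor p2 \lor p3) \land (\lnot p3 \lor p2 \lor p1)   [distribute \lor over \land]
≡ p1 \lor p2   [simplify]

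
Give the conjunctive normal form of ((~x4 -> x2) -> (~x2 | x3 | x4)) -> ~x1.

(x2 | ~x1) & (~x3 | ~x1) & (~x4 | ~x1)

((~x4 -> x2) -> (~x2 | x3 | x4)) -> ~x1
⇔ ~((~x4 -> x2) -> (~x2 | x3 | x4)) | ~x1   [eliminate ->]
⇔ ~(~(~x4 -> x2) | ~x2 | x3 | x4) | ~x1   [eliminate ->]
⇔ ~(~(~~x4 | x2) | ~x2 | x3 | x4) | ~x1   [eliminate ->]
⇔ (~~(~~x4 | x2) & ~~x2 & ~x3 & ~x4) | ~x1   [De Morgan]
⇔ ((~~x4 | x2) & ~~x2 & ~x3 & ~x4) | ~x1   [double negation]
⇔ ((x4 | x2) & ~~x2 & ~x3 & ~x4) | ~x1   [double negation]
⇔ ((x4 | x2) & x2 & ~x3 & ~x4) | ~x1   [double negation]
⇔ (x4 | x2 | ~x1) & (x2 | ~x1) & (~x3 | ~x1) & (~x4 | ~x1)   [distribute | over &]
⇔ (x2 | ~x1) & (~x3 | ~x1) & (~x4 | ~x1)   [simplify]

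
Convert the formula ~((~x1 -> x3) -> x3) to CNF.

~((~x1 -> x3) -> x3)
= ~(~(~x1 -> x3) | x3)   (eliminate ->)
= ~(~(~~x1 | x3) | x3)   (eliminate ->)
= ~~(~~x1 | x3) & ~x3   (De Morgan)
= (~~x1 | x3) & ~x3   (double negation)
= (x1 | x3) & ~x3   (double negation)

(x1 | x3) & ~x3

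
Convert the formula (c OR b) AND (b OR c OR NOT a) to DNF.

(c OR b) AND (b OR c OR NOT a)
≡ (c AND b) OR (c AND c) OR (c AND NOT a) OR (b AND b) OR (b AND c) OR (b AND NOT a)   [distribute AND over OR]
≡ c OR b   [simplify]

c OR b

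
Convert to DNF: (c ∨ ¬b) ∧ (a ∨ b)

(c ∨ ¬b) ∧ (a ∨ b)
⇔ (c ∧ a) ∨ (c ∧ b) ∨ (¬b ∧ a) ∨ (¬b ∧ b)   — distribute ∧ over ∨
⇔ (c ∧ a) ∨ (c ∧ b) ∨ (¬b ∧ a)   — simplify

(c ∧ a) ∨ (c ∧ b) ∨ (¬b ∧ a)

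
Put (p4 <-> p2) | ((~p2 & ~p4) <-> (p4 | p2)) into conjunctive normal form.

(p4 <-> p2) | ((~p2 & ~p4) <-> (p4 | p2))
≡ ((p4 -> p2) & (p2 -> p4)) | ((~p2 & ~p4) <-> (p4 | p2))   — eliminate <->
≡ ((~p4 | p2) & (p2 -> p4)) | ((~p2 & ~p4) <-> (p4 | p2))   — eliminate ->
≡ ((~p4 | p2) & (~p2 | p4)) | ((~p2 & ~p4) <-> (p4 | p2))   — eliminate ->
≡ ((~p4 | p2) & (~p2 | p4)) | (((~p2 & ~p4) -> (p4 | p2)) & ((p4 | p2) -> (~p2 & ~p4)))   — eliminate <->
≡ ((~p4 | p2) & (~p2 | p4)) | ((~(~p2 & ~p4) | p4 | p2) & ((p4 | p2) -> (~p2 & ~p4)))   — eliminate ->
≡ ((~p4 | p2) & (~p2 | p4)) | ((~(~p2 & ~p4) | p4 | p2) & (~(p4 | p2) | (~p2 & ~p4)))   — eliminate ->
≡ ((~p4 | p2) & (~p2 | p4)) | ((~~p2 | ~~p4 | p4 | p2) & (~(p4 | p2) | (~p2 & ~p4)))   — De Morgan
≡ ((~p4 | p2) & (~p2 | p4)) | ((p2 | ~~p4 | p4 | p2) & (~(p4 | p2) | (~p2 & ~p4)))   — double negation
≡ ((~p4 | p2) & (~p2 | p4)) | ((p2 | p4 | p4 | p2) & (~(p4 | p2) | (~p2 & ~p4)))   — double negation
≡ ((~p4 | p2) & (~p2 | p4)) | ((p2 | p4 | p4 | p2) & ((~p4 & ~p2) | (~p2 & ~p4)))   — De Morgan
≡ (~p4 | p2 | p2 | p4 | p4 | p2) & (~p4 | p2 | ~p4 | ~p2) & (~p4 | p2 | ~p4 | ~p4) & (~p4 | p2 | ~p2 | ~p2) & (~p4 | p2 | ~p2 | ~p4) & (~p2 | p4 | p2 | p4 | p4 | p2) & (~p2 | p4 | ~p4 | ~p2) & (~p2 | p4 | ~p4 | ~p4) & (~p2 | p4 | ~p2 | ~p2) & (~p2 | p4 | ~p2 | ~p4)   — distribute | over &
≡ (~p4 | p2) & (~p2 | p4)   — simplify

(~p4 | p2) & (~p2 | p4)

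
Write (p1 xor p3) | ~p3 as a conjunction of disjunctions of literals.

~p1 | ~p3

(p1 xor p3) | ~p3
≡ ((p1 | p3) & ~(p1 & p3)) | ~p3   — expand xor
≡ ((p1 | p3) & (~p1 | ~p3)) | ~p3   — De Morgan
≡ (p1 | p3 | ~p3) & (~p1 | ~p3 | ~p3)   — distribute | over &
≡ ~p1 | ~p3   — simplify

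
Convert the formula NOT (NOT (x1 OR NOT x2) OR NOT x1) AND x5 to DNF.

NOT (NOT (x1 OR NOT x2) OR NOT x1) AND x5
≡ NOT NOT (x1 OR NOT x2) AND NOT NOT x1 AND x5
≡ (x1 OR NOT x2) AND NOT NOT x1 AND x5
≡ (x1 OR NOT x2) AND x1 AND x5
≡ (x1 AND x1 AND x5) OR (NOT x2 AND x1 AND x5)
≡ x1 AND x5

x1 AND x5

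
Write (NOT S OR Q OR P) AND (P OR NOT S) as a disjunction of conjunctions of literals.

NOT S OR P

(NOT S OR Q OR P) AND (P OR NOT S)
= (NOT S AND P) OR (NOT S AND NOT S) OR (Q AND P) OR (Q AND NOT S) OR (P AND P) OR (P AND NOT S)   [distribute AND over OR]
= NOT S OR P   [simplify]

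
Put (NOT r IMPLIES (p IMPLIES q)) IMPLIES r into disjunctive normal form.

(NOT r IMPLIES (p IMPLIES q)) IMPLIES r
≡ NOT (NOT r IMPLIES (p IMPLIES q)) OR r   — eliminate IMPLIES
≡ NOT (NOT NOT r OR (p IMPLIES q)) OR r   — eliminate IMPLIES
≡ NOT (NOT NOT r OR NOT p OR q) OR r   — eliminate IMPLIES
≡ (NOT NOT NOT r AND NOT NOT p AND NOT q) OR r   — De Morgan
≡ (NOT r AND NOT NOT p AND NOT q) OR r   — double negation
≡ (NOT r AND p AND NOT q) OR r   — double negation

(NOT r AND p AND NOT q) OR r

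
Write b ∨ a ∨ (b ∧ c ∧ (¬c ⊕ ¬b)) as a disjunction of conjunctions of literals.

b ∨ a

b ∨ a ∨ (b ∧ c ∧ (¬c ⊕ ¬b))
⇔ b ∨ a ∨ (b ∧ c ∧ ((¬c ∧ ¬¬b) ∨ (¬¬c ∧ ¬b)))   — expand ⊕
⇔ b ∨ a ∨ (b ∧ c ∧ ((¬c ∧ b) ∨ (¬¬c ∧ ¬b)))   — double negation
⇔ b ∨ a ∨ (b ∧ c ∧ ((¬c ∧ b) ∨ (c ∧ ¬b)))   — double negation
⇔ b ∨ a ∨ (b ∧ c ∧ ¬c ∧ b) ∨ (b ∧ c ∧ c ∧ ¬b)   — distribute ∧ over ∨
⇔ b ∨ a   — simplify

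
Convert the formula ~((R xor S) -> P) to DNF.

~((R xor S) -> P)
= ~(~(R xor S) | P)   [eliminate ->]
= ~(~((R & ~S) | (~R & S)) | P)   [expand xor]
= ~~((R & ~S) | (~R & S)) & ~P   [De Morgan]
= ((R & ~S) | (~R & S)) & ~P   [double negation]
= (R & ~S & ~P) | (~R & S & ~P)   [distribute & over |]

(R & ~S & ~P) | (~R & S & ~P)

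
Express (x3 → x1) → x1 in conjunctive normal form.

(x3 → x1) → x1
≡ ¬(x3 → x1) ∨ x1   (eliminate →)
≡ ¬(¬x3 ∨ x1) ∨ x1   (eliminate →)
≡ (¬¬x3 ∧ ¬x1) ∨ x1   (De Morgan)
≡ (x3 ∧ ¬x1) ∨ x1   (double negation)
≡ (x3 ∨ x1) ∧ (¬x1 ∨ x1)   (distribute ∨ over ∧)
≡ x3 ∨ x1   (simplify)

x3 ∨ x1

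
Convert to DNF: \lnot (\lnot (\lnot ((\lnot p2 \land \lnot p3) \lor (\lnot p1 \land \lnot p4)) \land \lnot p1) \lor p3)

\lnot (\lnot (\lnot ((\lnot p2 \land \lnot p3) \lor (\lnot p1 \land \lnot p4)) \land \lnot p1) \lor p3)
≡ \lnot \lnot (\lnot ((\lnot p2 \land \lnot p3) \lor (\lnot p1 \land \lnot p4)) \land \lnot p1) \land \lnot p3   (De Morgan)
≡ \lnot ((\lnot p2 \land \lnot p3) \lor (\lnot p1 \land \lnot p4)) \land \lnot p1 \land \lnot p3   (double negation)
≡ \lnot (\lnot p2 \land \lnot p3) \land \lnot (\lnot p1 \land \lnot p4) \land \lnot p1 \land \lnot p3   (De Morgan)
≡ (\lnot \lnot p2 \lor \lnot \lnot p3) \land \lnot (\lnot p1 \land \lnot p4) \land \lnot p1 \land \lnot p3   (De Morgan)
≡ (p2 \lor \lnot \lnot p3) \land \lnot (\lnot p1 \land \lnot p4) \land \lnot p1 \land \lnot p3   (double negation)
≡ (p2 \lor p3) \land \lnot (\lnot p1 \land \lnot p4) \land \lnot p1 \land \lnot p3   (double negation)
≡ (p2 \lor p3) \land (\lnot \lnot p1 \lor \lnot \lnot p4) \land \lnot p1 \land \lnot p3   (De Morgan)
≡ (p2 \lor p3) \land (p1 \lor \lnot \lnot p4) \land \lnot p1 \land \lnot p3   (double negation)
≡ (p2 \lor p3) \land (p1 \lor p4) \land \lnot p1 \land \lnot p3   (double negation)
≡ (p2 \land p1 \land \lnot p1 \land \lnot p3) \lor (p2 \land p4 \land \lnot p1 \land \lnot p3) \lor (p3 \land p1 \land \lnot p1 \land \lnot p3) \lor (p3 \land p4 \land \lnot p1 \land \lnot p3)   (distribute \land over \lor)
≡ p2 \land p4 \land \lnot p1 \land \lnot p3   (simplify)

p2 \land p4 \land \lnot p1 \land \lnot p3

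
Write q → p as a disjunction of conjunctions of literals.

¬q ∨ p

q → p
⇔ ¬q ∨ p   — eliminate →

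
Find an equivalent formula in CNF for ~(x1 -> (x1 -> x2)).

~(x1 -> (x1 -> x2))
≡ ~(~x1 | (x1 -> x2))   (eliminate ->)
≡ ~(~x1 | ~x1 | x2)   (eliminate ->)
≡ ~~x1 & ~~x1 & ~x2   (De Morgan)
≡ x1 & ~~x1 & ~x2   (double negation)
≡ x1 & x1 & ~x2   (double negation)
≡ x1 & ~x2   (simplify)

x1 & ~x2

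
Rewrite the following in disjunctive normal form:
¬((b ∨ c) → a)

(b ∧ ¬a) ∨ (c ∧ ¬a)

¬((b ∨ c) → a)
≡ ¬(¬(b ∨ c) ∨ a)   [eliminate →]
≡ ¬¬(b ∨ c) ∧ ¬a   [De Morgan]
≡ (b ∨ c) ∧ ¬a   [double negation]
≡ (b ∧ ¬a) ∨ (c ∧ ¬a)   [distribute ∧ over ∨]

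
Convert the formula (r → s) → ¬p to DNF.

(r ∧ ¬s) ∨ ¬p

(r → s) → ¬p
= ¬(r → s) ∨ ¬p   [eliminate →]
= ¬(¬r ∨ s) ∨ ¬p   [eliminate →]
= (¬¬r ∧ ¬s) ∨ ¬p   [De Morgan]
= (r ∧ ¬s) ∨ ¬p   [double negation]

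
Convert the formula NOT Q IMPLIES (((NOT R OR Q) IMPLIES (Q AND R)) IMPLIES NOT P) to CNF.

Q OR NOT R OR NOT P

NOT Q IMPLIES (((NOT R OR Q) IMPLIES (Q AND R)) IMPLIES NOT P)
⇔ NOT NOT Q OR (((NOT R OR Q) IMPLIES (Q AND R)) IMPLIES NOT P)   [eliminate IMPLIES]
⇔ NOT NOT Q OR NOT ((NOT R OR Q) IMPLIES (Q AND R)) OR NOT P   [eliminate IMPLIES]
⇔ NOT NOT Q OR NOT (NOT (NOT R OR Q) OR (Q AND R)) OR NOT P   [eliminate IMPLIES]
⇔ Q OR NOT (NOT (NOT R OR Q) OR (Q AND R)) OR NOT P   [double negation]
⇔ Q OR (NOT NOT (NOT R OR Q) AND NOT (Q AND R)) OR NOT P   [De Morgan]
⇔ Q OR ((NOT R OR Q) AND NOT (Q AND R)) OR NOT P   [double negation]
⇔ Q OR ((NOT R OR Q) AND (NOT Q OR NOT R)) OR NOT P   [De Morgan]
⇔ (Q OR NOT R OR Q OR NOT P) AND (Q OR NOT Q OR NOT R OR NOT P)   [distribute OR over AND]
⇔ Q OR NOT R OR NOT P   [simplify]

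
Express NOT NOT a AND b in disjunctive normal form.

a AND b

NOT NOT a AND b
⇔ a AND b   [double negation]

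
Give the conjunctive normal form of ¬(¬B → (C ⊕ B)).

¬(¬B → (C ⊕ B))
≡ ¬(¬¬B ∨ (C ⊕ B))
≡ ¬(¬¬B ∨ ((C ∨ B) ∧ ¬(C ∧ B)))
≡ ¬¬¬B ∧ ¬((C ∨ B) ∧ ¬(C ∧ B))
≡ ¬B ∧ ¬((C ∨ B) ∧ ¬(C ∧ B))
≡ ¬B ∧ (¬(C ∨ B) ∨ ¬¬(C ∧ B))
≡ ¬B ∧ ((¬C ∧ ¬B) ∨ ¬¬(C ∧ B))
≡ ¬B ∧ ((¬C ∧ ¬B) ∨ (C ∧ B))
≡ ¬B ∧ (¬C ∨ C) ∧ (¬C ∨ B) ∧ (¬B ∨ C) ∧ (¬B ∨ B)
≡ ¬B ∧ (¬C ∨ B)

¬B ∧ (¬C ∨ B)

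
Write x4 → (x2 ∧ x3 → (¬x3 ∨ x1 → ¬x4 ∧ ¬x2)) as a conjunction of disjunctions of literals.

¬x4 ∨ ¬x2 ∨ ¬x3 ∨ ¬x1

x4 → (x2 ∧ x3 → (¬x3 ∨ x1 → ¬x4 ∧ ¬x2))
≡ ¬x4 ∨ (x2 ∧ x3 → (¬x3 ∨ x1 → ¬x4 ∧ ¬x2))   [eliminate →]
≡ ¬x4 ∨ ¬(x2 ∧ x3) ∨ (¬x3 ∨ x1 → ¬x4 ∧ ¬x2)   [eliminate →]
≡ ¬x4 ∨ ¬(x2 ∧ x3) ∨ ¬(¬x3 ∨ x1) ∨ ¬x4 ∧ ¬x2   [eliminate →]
≡ ¬x4 ∨ ¬x2 ∨ ¬x3 ∨ ¬(¬x3 ∨ x1) ∨ ¬x4 ∧ ¬x2   [De Morgan]
≡ ¬x4 ∨ ¬x2 ∨ ¬x3 ∨ ¬¬x3 ∧ ¬x1 ∨ ¬x4 ∧ ¬x2   [De Morgan]
≡ ¬x4 ∨ ¬x2 ∨ ¬x3 ∨ x3 ∧ ¬x1 ∨ ¬x4 ∧ ¬x2   [double negation]
≡ (¬x4 ∨ ¬x2 ∨ ¬x3 ∨ x3 ∨ ¬x4) ∧ (¬x4 ∨ ¬x2 ∨ ¬x3 ∨ x3 ∨ ¬x2) ∧ (¬x4 ∨ ¬x2 ∨ ¬x3 ∨ ¬x1 ∨ ¬x4) ∧ (¬x4 ∨ ¬x2 ∨ ¬x3 ∨ ¬x1 ∨ ¬x2)   [distribute ∨ over ∧]
≡ ¬x4 ∨ ¬x2 ∨ ¬x3 ∨ ¬x1   [simplify]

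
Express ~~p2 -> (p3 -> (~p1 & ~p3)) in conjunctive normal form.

~~p2 -> (p3 -> (~p1 & ~p3))
= ~~~p2 | (p3 -> (~p1 & ~p3))   [eliminate ->]
= ~~~p2 | ~p3 | (~p1 & ~p3)   [eliminate ->]
= ~p2 | ~p3 | (~p1 & ~p3)   [double negation]
= (~p2 | ~p3 | ~p1) & (~p2 | ~p3 | ~p3)   [distribute | over &]
= ~p2 | ~p3   [simplify]

~p2 | ~p3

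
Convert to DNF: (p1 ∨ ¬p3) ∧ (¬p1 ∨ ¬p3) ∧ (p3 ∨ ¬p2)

(p1 ∨ ¬p3) ∧ (¬p1 ∨ ¬p3) ∧ (p3 ∨ ¬p2)
≡ (p1 ∧ ¬p1 ∧ p3) ∨ (p1 ∧ ¬p1 ∧ ¬p2) ∨ (p1 ∧ ¬p3 ∧ p3) ∨ (p1 ∧ ¬p3 ∧ ¬p2) ∨ (¬p3 ∧ ¬p1 ∧ p3) ∨ (¬p3 ∧ ¬p1 ∧ ¬p2) ∨ (¬p3 ∧ ¬p3 ∧ p3) ∨ (¬p3 ∧ ¬p3 ∧ ¬p2)   [distribute ∧ over ∨]
≡ ¬p3 ∧ ¬p2   [simplify]

¬p3 ∧ ¬p2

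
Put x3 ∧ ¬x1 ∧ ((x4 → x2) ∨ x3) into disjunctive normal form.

x3 ∧ ¬x1

x3 ∧ ¬x1 ∧ ((x4 → x2) ∨ x3)
= x3 ∧ ¬x1 ∧ (¬x4 ∨ x2 ∨ x3)   (eliminate →)
= (x3 ∧ ¬x1 ∧ ¬x4) ∨ (x3 ∧ ¬x1 ∧ x2) ∨ (x3 ∧ ¬x1 ∧ x3)   (distribute ∧ over ∨)
= x3 ∧ ¬x1   (simplify)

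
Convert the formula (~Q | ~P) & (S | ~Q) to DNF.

~Q | (~P & S)

(~Q | ~P) & (S | ~Q)
≡ (~Q & S) | (~Q & ~Q) | (~P & S) | (~P & ~Q)   [distribute & over |]
≡ ~Q | (~P & S)   [simplify]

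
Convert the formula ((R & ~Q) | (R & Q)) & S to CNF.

R & S

((R & ~Q) | (R & Q)) & S
= (R | R) & (R | Q) & (~Q | R) & (~Q | Q) & S   [distribute | over &]
= R & S   [simplify]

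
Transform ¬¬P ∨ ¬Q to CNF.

¬¬P ∨ ¬Q
⇔ P ∨ ¬Q   — double negation

P ∨ ¬Q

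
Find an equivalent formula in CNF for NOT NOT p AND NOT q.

NOT NOT p AND NOT q
= p AND NOT q   [double negation]

p AND NOT q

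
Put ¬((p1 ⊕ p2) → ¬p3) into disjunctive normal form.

(p1 ∧ ¬p2 ∧ p3) ∨ (¬p1 ∧ p2 ∧ p3)

¬((p1 ⊕ p2) → ¬p3)
≡ ¬(¬(p1 ⊕ p2) ∨ ¬p3)   [eliminate →]
≡ ¬(¬((p1 ∧ ¬p2) ∨ (¬p1 ∧ p2)) ∨ ¬p3)   [expand ⊕]
≡ ¬¬((p1 ∧ ¬p2) ∨ (¬p1 ∧ p2)) ∧ ¬¬p3   [De Morgan]
≡ ((p1 ∧ ¬p2) ∨ (¬p1 ∧ p2)) ∧ ¬¬p3   [double negation]
≡ ((p1 ∧ ¬p2) ∨ (¬p1 ∧ p2)) ∧ p3   [double negation]
≡ (p1 ∧ ¬p2 ∧ p3) ∨ (¬p1 ∧ p2 ∧ p3)   [distribute ∧ over ∨]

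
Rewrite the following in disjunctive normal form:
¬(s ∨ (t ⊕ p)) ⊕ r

¬s ∧ ¬t ∧ ¬p ∧ ¬r ∨ ¬s ∧ p ∧ t ∧ ¬r ∨ s ∧ r ∨ t ∧ ¬p ∧ r ∨ ¬t ∧ p ∧ r

¬(s ∨ (t ⊕ p)) ⊕ r
= ¬(s ∨ (t ⊕ p)) ∧ ¬r ∨ ¬¬(s ∨ (t ⊕ p)) ∧ r   [expand ⊕]
= ¬(s ∨ t ∧ ¬p ∨ ¬t ∧ p) ∧ ¬r ∨ ¬¬(s ∨ (t ⊕ p)) ∧ r   [expand ⊕]
= ¬(s ∨ t ∧ ¬p ∨ ¬t ∧ p) ∧ ¬r ∨ ¬¬(s ∨ t ∧ ¬p ∨ ¬t ∧ p) ∧ r   [expand ⊕]
= ¬s ∧ ¬(t ∧ ¬p) ∧ ¬(¬t ∧ p) ∧ ¬r ∨ ¬¬(s ∨ t ∧ ¬p ∨ ¬t ∧ p) ∧ r   [De Morgan]
= ¬s ∧ (¬t ∨ ¬¬p) ∧ ¬(¬t ∧ p) ∧ ¬r ∨ ¬¬(s ∨ t ∧ ¬p ∨ ¬t ∧ p) ∧ r   [De Morgan]
= ¬s ∧ (¬t ∨ p) ∧ ¬(¬t ∧ p) ∧ ¬r ∨ ¬¬(s ∨ t ∧ ¬p ∨ ¬t ∧ p) ∧ r   [double negation]
= ¬s ∧ (¬t ∨ p) ∧ (¬¬t ∨ ¬p) ∧ ¬r ∨ ¬¬(s ∨ t ∧ ¬p ∨ ¬t ∧ p) ∧ r   [De Morgan]
= ¬s ∧ (¬t ∨ p) ∧ (t ∨ ¬p) ∧ ¬r ∨ ¬¬(s ∨ t ∧ ¬p ∨ ¬t ∧ p) ∧ r   [double negation]
= ¬s ∧ (¬t ∨ p) ∧ (t ∨ ¬p) ∧ ¬r ∨ (s ∨ t ∧ ¬p ∨ ¬t ∧ p) ∧ r   [double negation]
= ¬s ∧ ¬t ∧ t ∧ ¬r ∨ ¬s ∧ ¬t ∧ ¬p ∧ ¬r ∨ ¬s ∧ p ∧ t ∧ ¬r ∨ ¬s ∧ p ∧ ¬p ∧ ¬r ∨ s ∧ r ∨ t ∧ ¬p ∧ r ∨ ¬t ∧ p ∧ r   [distribute ∧ over ∨]
= ¬s ∧ ¬t ∧ ¬p ∧ ¬r ∨ ¬s ∧ p ∧ t ∧ ¬r ∨ s ∧ r ∨ t ∧ ¬p ∧ r ∨ ¬t ∧ p ∧ r   [simplify]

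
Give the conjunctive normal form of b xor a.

b xor a
⇔ (b | a) & ~(b & a)   — expand xor
⇔ (b | a) & (~b | ~a)   — De Morgan

(b | a) & (~b | ~a)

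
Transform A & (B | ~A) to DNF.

A & B

A & (B | ~A)
≡ (A & B) | (A & ~A)   (distribute & over |)
≡ A & B   (simplify)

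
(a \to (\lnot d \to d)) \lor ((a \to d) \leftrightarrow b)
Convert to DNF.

\lnot a \lor d \lor (a \land \lnot d \land \lnot b)

(a \to (\lnot d \to d)) \lor ((a \to d) \leftrightarrow b)
= \lnot a \lor (\lnot d \to d) \lor ((a \to d) \leftrightarrow b)   [eliminate \to]
= \lnot a \lor \lnot \lnot d \lor d \lor ((a \to d) \leftrightarrow b)   [eliminate \to]
= \lnot a \lor \lnot \lnot d \lor d \lor (((a \to d) \to b) \land (b \to (a \to d)))   [eliminate \leftrightarrow]
= \lnot a \lor \lnot \lnot d \lor d \lor ((\lnot (a \to d) \lor b) \land (b \to (a \to d)))   [eliminate \to]
= \lnot a \lor \lnot \lnot d \lor d \lor ((\lnot (\lnot a \lor d) \lor b) \land (b \to (a \to d)))   [eliminate \to]
= \lnot a \lor \lnot \lnot d \lor d \lor ((\lnot (\lnot a \lor d) \lor b) \land (\lnot b \lor (a \to d)))   [eliminate \to]
= \lnot a \lor \lnot \lnot d \lor d \lor ((\lnot (\lnot a \lor d) \lor b) \land (\lnot b \lor \lnot a \lor d))   [eliminate \to]
= \lnot a \lor d \lor d \lor ((\lnot (\lnot a \lor d) \lor b) \land (\lnot b \lor \lnot a \lor d))   [double negation]
= \lnot a \lor d \lor d \lor (((\lnot \lnot a \land \lnot d) \lor b) \land (\lnot b \lor \lnot a \lor d))   [De Morgan]
= \lnot a \lor d \lor d \lor (((a \land \lnot d) \lor b) \land (\lnot b \lor \lnot a \lor d))   [double negation]
= \lnot a \lor d \lor d \lor (a \land \lnot d \land \lnot b) \lor (a \land \lnot d \land \lnot a) \lor (a \land \lnot d \land d) \lor (b \land \lnot b) \lor (b \land \lnot a) \lor (b \land d)   [distribute \land over \lor]
= \lnot a \lor d \lor (a \land \lnot d \land \lnot b)   [simplify]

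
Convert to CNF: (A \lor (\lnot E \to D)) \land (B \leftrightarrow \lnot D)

(A \lor (\lnot E \to D)) \land (B \leftrightarrow \lnot D)
≡ (A \lor \lnot \lnot E \lor D) \land (B \leftrightarrow \lnot D)   — eliminate \to
≡ (A \lor \lnot \lnot E \lor D) \land (B \to \lnot D) \land (\lnot D \to B)   — eliminate \leftrightarrow
≡ (A \lor \lnot \lnot E \lor D) \land (\lnot B \lor \lnot D) \land (\lnot D \to B)   — eliminate \to
≡ (A \lor \lnot \lnot E \lor D) \land (\lnot B \lor \lnot D) \land (\lnot \lnot D \lor B)   — eliminate \to
≡ (A \lor E \lor D) \land (\lnot B \lor \lnot D) \land (\lnot \lnot D \lor B)   — double negation
≡ (A \lor E \lor D) \land (\lnot B \lor \lnot D) \land (D \lor B)   — double negation

(A \lor E \lor D) \land (\lnot B \lor \lnot D) \land (D \lor B)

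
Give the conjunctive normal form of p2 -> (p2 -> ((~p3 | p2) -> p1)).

~p2 | p1

p2 -> (p2 -> ((~p3 | p2) -> p1))
= ~p2 | (p2 -> ((~p3 | p2) -> p1))
= ~p2 | ~p2 | ((~p3 | p2) -> p1)
= ~p2 | ~p2 | ~(~p3 | p2) | p1
= ~p2 | ~p2 | (~~p3 & ~p2) | p1
= ~p2 | ~p2 | (p3 & ~p2) | p1
= (~p2 | ~p2 | p3 | p1) & (~p2 | ~p2 | ~p2 | p1)
= ~p2 | p1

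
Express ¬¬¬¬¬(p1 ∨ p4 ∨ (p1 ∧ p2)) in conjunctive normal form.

¬¬¬¬¬(p1 ∨ p4 ∨ (p1 ∧ p2))
= ¬¬¬(p1 ∨ p4 ∨ (p1 ∧ p2))   — double negation
= ¬(p1 ∨ p4 ∨ (p1 ∧ p2))   — double negation
= ¬p1 ∧ ¬p4 ∧ ¬(p1 ∧ p2)   — De Morgan
= ¬p1 ∧ ¬p4 ∧ (¬p1 ∨ ¬p2)   — De Morgan
= ¬p1 ∧ ¬p4   — simplify

¬p1 ∧ ¬p4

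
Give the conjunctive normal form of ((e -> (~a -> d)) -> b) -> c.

(~e | a | d | c) & (~b | c)

((e -> (~a -> d)) -> b) -> c
⇔ ~((e -> (~a -> d)) -> b) | c   — eliminate ->
⇔ ~(~(e -> (~a -> d)) | b) | c   — eliminate ->
⇔ ~(~(~e | (~a -> d)) | b) | c   — eliminate ->
⇔ ~(~(~e | ~~a | d) | b) | c   — eliminate ->
⇔ (~~(~e | ~~a | d) & ~b) | c   — De Morgan
⇔ ((~e | ~~a | d) & ~b) | c   — double negation
⇔ ((~e | a | d) & ~b) | c   — double negation
⇔ (~e | a | d | c) & (~b | c)   — distribute | over &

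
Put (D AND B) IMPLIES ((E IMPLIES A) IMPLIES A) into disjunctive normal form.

NOT D OR NOT B OR (E AND NOT A) OR A

(D AND B) IMPLIES ((E IMPLIES A) IMPLIES A)
= NOT (D AND B) OR ((E IMPLIES A) IMPLIES A)   [eliminate IMPLIES]
= NOT (D AND B) OR NOT (E IMPLIES A) OR A   [eliminate IMPLIES]
= NOT (D AND B) OR NOT (NOT E OR A) OR A   [eliminate IMPLIES]
= NOT D OR NOT B OR NOT (NOT E OR A) OR A   [De Morgan]
= NOT D OR NOT B OR (NOT NOT E AND NOT A) OR A   [De Morgan]
= NOT D OR NOT B OR (E AND NOT A) OR A   [double negation]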